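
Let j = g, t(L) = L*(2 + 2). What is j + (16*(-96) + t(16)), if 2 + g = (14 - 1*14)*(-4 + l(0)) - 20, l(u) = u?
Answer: -1494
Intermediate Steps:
t(L) = 4*L (t(L) = L*4 = 4*L)
g = -22 (g = -2 + ((14 - 1*14)*(-4 + 0) - 20) = -2 + ((14 - 14)*(-4) - 20) = -2 + (0*(-4) - 20) = -2 + (0 - 20) = -2 - 20 = -22)
j = -22
j + (16*(-96) + t(16)) = -22 + (16*(-96) + 4*16) = -22 + (-1536 + 64) = -22 - 1472 = -1494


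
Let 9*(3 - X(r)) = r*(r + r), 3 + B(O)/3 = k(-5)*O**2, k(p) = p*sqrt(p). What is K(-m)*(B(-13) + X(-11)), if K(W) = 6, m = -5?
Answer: -592/3 - 15210*I*sqrt(5) ≈ -197.33 - 34011.0*I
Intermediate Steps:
k(p) = p**(3/2)
B(O) = -9 - 15*I*sqrt(5)*O**2 (B(O) = -9 + 3*((-5)**(3/2)*O**2) = -9 + 3*((-5*I*sqrt(5))*O**2) = -9 + 3*(-5*I*sqrt(5)*O**2) = -9 - 15*I*sqrt(5)*O**2)
X(r) = 3 - 2*r**2/9 (X(r) = 3 - r*(r + r)/9 = 3 - r*2*r/9 = 3 - 2*r**2/9)
K(-m)*(B(-13) + X(-11)) = 6*((-9 - 15*I*sqrt(5)*(-13)**2) + (3 - 2/9*(-11)**2)) = 6*((-9 - 15*I*sqrt(5)*169) + (3 - 2/9*121)) = 6*((-9 - 2535*I*sqrt(5)) + (3 - 242/9)) = 6*((-9 - 2535*I*sqrt(5)) - 215/9) = 6*(-296/9 - 2535*I*sqrt(5)) = -592/3 - 15210*I*sqrt(5)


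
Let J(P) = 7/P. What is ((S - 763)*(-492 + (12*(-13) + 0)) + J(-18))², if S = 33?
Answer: 72500337472369/324 ≈ 2.2377e+11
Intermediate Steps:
((S - 763)*(-492 + (12*(-13) + 0)) + J(-18))² = ((33 - 763)*(-492 + (12*(-13) + 0)) + 7/(-18))² = (-730*(-492 + (-156 + 0)) + 7*(-1/18))² = (-730*(-492 - 156) - 7/18)² = (-730*(-648) - 7/18)² = (473040 - 7/18)² = (8514713/18)² = 72500337472369/324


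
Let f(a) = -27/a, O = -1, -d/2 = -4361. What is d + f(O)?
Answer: 8749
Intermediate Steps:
d = 8722 (d = -2*(-4361) = 8722)
d + f(O) = 8722 - 27/(-1) = 8722 - 27*(-1) = 8722 + 27 = 8749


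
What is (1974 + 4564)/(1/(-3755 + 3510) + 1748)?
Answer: 1601810/428259 ≈ 3.7403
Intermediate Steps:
(1974 + 4564)/(1/(-3755 + 3510) + 1748) = 6538/(1/(-245) + 1748) = 6538/(-1/245 + 1748) = 6538/(428259/245) = 6538*(245/428259) = 1601810/428259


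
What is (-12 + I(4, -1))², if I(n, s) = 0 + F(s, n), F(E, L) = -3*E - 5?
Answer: 196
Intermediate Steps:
F(E, L) = -5 - 3*E
I(n, s) = -5 - 3*s (I(n, s) = 0 + (-5 - 3*s) = -5 - 3*s)
(-12 + I(4, -1))² = (-12 + (-5 - 3*(-1)))² = (-12 + (-5 + 3))² = (-12 - 2)² = (-14)² = 196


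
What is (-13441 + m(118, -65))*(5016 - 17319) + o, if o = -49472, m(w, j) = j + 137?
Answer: 164429335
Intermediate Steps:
m(w, j) = 137 + j
(-13441 + m(118, -65))*(5016 - 17319) + o = (-13441 + (137 - 65))*(5016 - 17319) - 49472 = (-13441 + 72)*(-12303) - 49472 = -13369*(-12303) - 49472 = 164478807 - 49472 = 164429335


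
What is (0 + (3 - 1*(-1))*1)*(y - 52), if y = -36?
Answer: -352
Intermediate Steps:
(0 + (3 - 1*(-1))*1)*(y - 52) = (0 + (3 - 1*(-1))*1)*(-36 - 52) = (0 + (3 + 1)*1)*(-88) = (0 + 4*1)*(-88) = (0 + 4)*(-88) = 4*(-88) = -352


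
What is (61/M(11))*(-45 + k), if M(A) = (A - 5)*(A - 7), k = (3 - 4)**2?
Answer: -671/6 ≈ -111.83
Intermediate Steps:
k = 1 (k = (-1)**2 = 1)
M(A) = (-7 + A)*(-5 + A) (M(A) = (-5 + A)*(-7 + A) = (-7 + A)*(-5 + A))
(61/M(11))*(-45 + k) = (61/(35 + 11**2 - 12*11))*(-45 + 1) = (61/(35 + 121 - 132))*(-44) = (61/24)*(-44) = -671/6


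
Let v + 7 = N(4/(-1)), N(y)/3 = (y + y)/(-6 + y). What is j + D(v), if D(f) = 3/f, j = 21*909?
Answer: 439032/23 ≈ 19088.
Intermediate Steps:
N(y) = 6*y/(-6 + y) (N(y) = 3*((y + y)/(-6 + y)) = 3*((2*y)/(-6 + y)) = 3*(2*y/(-6 + y)) = 6*y/(-6 + y))
v = -23/5 (v = -7 + 6*(4/(-1))/(-6 + 4/(-1)) = -7 + 6*(4*(-1))/(-6 + 4*(-1)) = -7 + 6*(-4)/(-6 - 4) = -7 + 6*(-4)/(-10) = -7 + 6*(-4)*(-⅒) = -7 + 12/5 = -23/5 ≈ -4.6000)
j = 19089
j + D(v) = 19089 + 3/(-23/5) = 19089 + 3*(-5/23) = 19089 - 15/23 = 439032/23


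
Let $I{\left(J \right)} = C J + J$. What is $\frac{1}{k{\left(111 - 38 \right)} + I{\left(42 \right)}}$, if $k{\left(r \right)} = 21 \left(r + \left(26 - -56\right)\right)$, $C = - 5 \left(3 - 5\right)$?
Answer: $\frac{1}{3717} \approx 0.00026903$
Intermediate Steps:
$C = 10$ ($C = \left(-5\right) \left(-2\right) = 10$)
$I{\left(J \right)} = 11 J$ ($I{\left(J \right)} = 10 J + J = 11 J$)
$k{\left(r \right)} = 1722 + 21 r$ ($k{\left(r \right)} = 21 \left(r + \left(26 + 56\right)\right) = 21 \left(r + 82\right) = 21 \left(82 + r\right) = 1722 + 21 r$)
$\frac{1}{k{\left(111 - 38 \right)} + I{\left(42 \right)}} = \frac{1}{\left(1722 + 21 \left(111 - 38\right)\right) + 11 \cdot 42} = \frac{1}{\left(1722 + 21 \cdot 73\right) + 462} = \frac{1}{\left(1722 + 1533\right) + 462} = \frac{1}{3255 + 462} = \frac{1}{3717}$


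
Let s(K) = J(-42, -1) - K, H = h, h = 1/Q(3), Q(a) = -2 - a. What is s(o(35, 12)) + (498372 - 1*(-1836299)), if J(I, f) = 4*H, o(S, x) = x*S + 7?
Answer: 11671216/5 ≈ 2.3342e+6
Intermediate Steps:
o(S, x) = 7 + S*x (o(S, x) = S*x + 7 = 7 + S*x)
h = -⅕ (h = 1/(-2 - 1*3) = 1/(-2 - 3) = 1/(-5) = 1*(-⅕) = -⅕ ≈ -0.20000)
H = -⅕ ≈ -0.20000
J(I, f) = -⅘ (J(I, f) = 4*(-⅕) = -⅘)
s(K) = -⅘ - K
s(o(35, 12)) + (498372 - 1*(-1836299)) = (-⅘ - (7 + 35*12)) + (498372 - 1*(-1836299)) = (-⅘ - (7 + 420)) + (498372 + 1836299) = (-⅘ - 1*427) + 2334671 = (-⅘ - 427) + 2334671 = -2139/5 + 2334671 = 11671216/5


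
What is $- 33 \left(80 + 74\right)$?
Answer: $-5082$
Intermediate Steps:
$- 33 \left(80 + 74\right) = \left(-33\right) 154 = -5082$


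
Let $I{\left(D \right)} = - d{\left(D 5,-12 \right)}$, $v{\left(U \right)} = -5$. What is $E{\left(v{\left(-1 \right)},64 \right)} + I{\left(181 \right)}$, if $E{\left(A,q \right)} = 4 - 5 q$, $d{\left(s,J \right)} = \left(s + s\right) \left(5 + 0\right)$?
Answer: $-9366$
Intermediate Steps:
$d{\left(s,J \right)} = 10 s$ ($d{\left(s,J \right)} = 2 s 5 = 10 s$)
$I{\left(D \right)} = - 50 D$ ($I{\left(D \right)} = - 10 D 5 = - 10 \cdot 5 D = - 50 D$)
$E{\left(v{\left(-1 \right)},64 \right)} + I{\left(181 \right)} = \left(4 - 320\right) - 9050 = -316 - 9050 = -9366$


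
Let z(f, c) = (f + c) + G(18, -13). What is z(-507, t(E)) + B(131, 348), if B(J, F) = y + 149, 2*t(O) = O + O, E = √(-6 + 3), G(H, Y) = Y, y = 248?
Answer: -123 + I*√3 ≈ -123.0 + 1.732*I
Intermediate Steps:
E = I*√3 (E = √(-3) = I*√3 ≈ 1.732*I)
t(O) = O (t(O) = (O + O)/2 = (2*O)/2 = O)
B(J, F) = 397 (B(J, F) = 248 + 149 = 397)
z(f, c) = -13 + c + f (z(f, c) = (f + c) - 13 = (c + f) - 13 = -13 + c + f)
z(-507, t(E)) + B(131, 348) = (-13 + I*√3 - 507) + 397 = (-520 + I*√3) + 397 = -123 + I*√3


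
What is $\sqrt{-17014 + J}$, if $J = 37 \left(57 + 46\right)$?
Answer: $9 i \sqrt{163} \approx 114.9 i$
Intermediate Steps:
$J = 3811$ ($J = 37 \cdot 103 = 3811$)
$\sqrt{-17014 + J} = \sqrt{-17014 + 3811} = \sqrt{-13203} = 9 i \sqrt{163}$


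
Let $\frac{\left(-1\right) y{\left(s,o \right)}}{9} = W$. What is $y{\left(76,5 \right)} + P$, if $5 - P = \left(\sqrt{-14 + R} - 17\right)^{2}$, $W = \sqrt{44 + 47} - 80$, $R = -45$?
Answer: $495 - 9 \sqrt{91} + 34 i \sqrt{59} \approx 409.15 + 261.16 i$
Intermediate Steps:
$W = -80 + \sqrt{91}$ ($W = \sqrt{91} - 80 = -80 + \sqrt{91} \approx -70.461$)
$y{\left(s,o \right)} = 720 - 9 \sqrt{91}$ ($y{\left(s,o \right)} = - 9 \left(-80 + \sqrt{91}\right) = 720 - 9 \sqrt{91}$)
$P = 5 - \left(-17 + i \sqrt{59}\right)^{2}$ ($P = 5 - \left(\sqrt{-14 - 45} - 17\right)^{2} = 5 - \left(\sqrt{-59} - 17\right)^{2} = 5 - \left(i \sqrt{59} - 17\right)^{2} = 5 - \left(-17 + i \sqrt{59}\right)^{2} \approx -225.0 + 261.16 i$)
$y{\left(76,5 \right)} + P = \left(720 - 9 \sqrt{91}\right) - \left(225 - 34 i \sqrt{59}\right) = 495 - 9 \sqrt{91} + 34 i \sqrt{59}$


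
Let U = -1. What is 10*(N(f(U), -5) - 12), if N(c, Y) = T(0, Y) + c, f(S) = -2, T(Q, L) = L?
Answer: -190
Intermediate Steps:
N(c, Y) = Y + c
10*(N(f(U), -5) - 12) = 10*((-5 - 2) - 12) = 10*(-7 - 12) = 10*(-19) = -190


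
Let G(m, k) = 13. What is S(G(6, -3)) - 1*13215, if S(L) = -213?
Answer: -13428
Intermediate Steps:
S(G(6, -3)) - 1*13215 = -213 - 1*13215 = -213 - 13215 = -13428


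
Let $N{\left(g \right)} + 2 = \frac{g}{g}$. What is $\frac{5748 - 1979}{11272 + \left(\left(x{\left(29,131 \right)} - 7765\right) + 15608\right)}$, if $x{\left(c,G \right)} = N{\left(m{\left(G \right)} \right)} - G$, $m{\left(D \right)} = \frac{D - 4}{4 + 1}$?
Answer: $\frac{3769}{18983} \approx 0.19855$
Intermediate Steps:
$m{\left(D \right)} = - \frac{4}{5} + \frac{D}{5}$ ($m{\left(D \right)} = \frac{-4 + D}{5} = \left(-4 + D\right) \frac{1}{5} = - \frac{4}{5} + \frac{D}{5}$)
$N{\left(g \right)} = -1$ ($N{\left(g \right)} = -2 + \frac{g}{g} = -2 + 1 = -1$)
$x{\left(c,G \right)} = -1 - G$
$\frac{5748 - 1979}{11272 + \left(\left(x{\left(29,131 \right)} - 7765\right) + 15608\right)} = \frac{5748 - 1979}{11272 + \left(\left(\left(-1 - 131\right) - 7765\right) + 15608\right)} = \frac{3769}{11272 + \left(\left(\left(-1 - 131\right) - 7765\right) + 15608\right)} = \frac{3769}{11272 + \left(\left(-132 - 7765\right) + 15608\right)} = \frac{3769}{11272 + \left(-7897 + 15608\right)} = \frac{3769}{11272 + 7711} = \frac{3769}{18983}$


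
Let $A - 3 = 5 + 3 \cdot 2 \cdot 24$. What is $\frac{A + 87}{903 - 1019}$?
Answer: $- \frac{239}{116} \approx -2.0603$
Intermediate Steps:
$A = 152$ ($A = 3 + \left(5 + 3 \cdot 2 \cdot 24\right) = 3 + \left(5 + 6 \cdot 24\right) = 3 + \left(5 + 144\right) = 3 + 149 = 152$)
$\frac{A + 87}{903 - 1019} = \frac{152 + 87}{903 - 1019} = \frac{239}{-116} = 239 \left(- \frac{1}{116}\right) = - \frac{239}{116}$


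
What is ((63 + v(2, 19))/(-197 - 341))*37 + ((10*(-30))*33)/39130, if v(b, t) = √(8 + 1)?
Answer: -5044083/1052597 ≈ -4.7920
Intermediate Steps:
v(b, t) = 3 (v(b, t) = √9 = 3)
((63 + v(2, 19))/(-197 - 341))*37 + ((10*(-30))*33)/39130 = ((63 + 3)/(-197 - 341))*37 + ((10*(-30))*33)/39130 = (66/(-538))*37 - 300*33*(1/39130) = (66*(-1/538))*37 - 9900*1/39130 = -33/269*37 - 990/3913 = -1221/269 - 990/3913 = -5044083/1052597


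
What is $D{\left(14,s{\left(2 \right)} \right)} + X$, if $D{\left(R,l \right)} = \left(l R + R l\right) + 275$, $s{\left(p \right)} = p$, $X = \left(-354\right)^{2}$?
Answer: $125647$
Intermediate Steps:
$X = 125316$
$D{\left(R,l \right)} = 275 + 2 R l$ ($D{\left(R,l \right)} = \left(R l + R l\right) + 275 = 2 R l + 275 = 275 + 2 R l$)
$D{\left(14,s{\left(2 \right)} \right)} + X = \left(275 + 2 \cdot 14 \cdot 2\right) + 125316 = \left(275 + 56\right) + 125316 = 331 + 125316 = 125647$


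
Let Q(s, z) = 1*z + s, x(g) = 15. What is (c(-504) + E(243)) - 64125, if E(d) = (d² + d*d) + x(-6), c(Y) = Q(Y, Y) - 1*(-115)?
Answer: 53095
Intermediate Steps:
Q(s, z) = s + z (Q(s, z) = z + s = s + z)
c(Y) = 115 + 2*Y (c(Y) = (Y + Y) - 1*(-115) = 2*Y + 115 = 115 + 2*Y)
E(d) = 15 + 2*d² (E(d) = (d² + d*d) + 15 = (d² + d²) + 15 = 2*d² + 15 = 15 + 2*d²)
(c(-504) + E(243)) - 64125 = ((115 + 2*(-504)) + (15 + 2*243²)) - 64125 = ((115 - 1008) + (15 + 2*59049)) - 64125 = (-893 + (15 + 118098)) - 64125 = (-893 + 118113) - 64125 = 117220 - 64125 = 53095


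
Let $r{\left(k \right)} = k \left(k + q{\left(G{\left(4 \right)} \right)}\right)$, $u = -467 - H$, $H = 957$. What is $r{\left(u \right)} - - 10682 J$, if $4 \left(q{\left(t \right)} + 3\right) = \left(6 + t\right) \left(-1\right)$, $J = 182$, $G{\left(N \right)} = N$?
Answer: $3979732$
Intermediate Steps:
$u = -1424$ ($u = -467 - 957 = -1424$)
$q{\left(t \right)} = - \frac{9}{2} - \frac{t}{4}$ ($q{\left(t \right)} = -3 + \frac{\left(6 + t\right) \left(-1\right)}{4} = -3 + \frac{-6 - t}{4} = -3 - \left(\frac{3}{2} + \frac{t}{4}\right) = - \frac{9}{2} - \frac{t}{4}$)
$r{\left(k \right)} = k \left(- \frac{11}{2} + k\right)$ ($r{\left(k \right)} = k \left(k - \frac{11}{2}\right) = k \left(- \frac{11}{2} + k\right)$)
$r{\left(u \right)} - - 10682 J = \frac{1}{2} \left(-1424\right) \left(-11 + 2 \left(-1424\right)\right) - \left(-10682\right) 182 = \frac{1}{2} \left(-1424\right) \left(-11 - 2848\right) - -1944124 = \frac{1}{2} \left(-1424\right) \left(-2859\right) + 1944124 = 2035608 + 1944124 = 3979732$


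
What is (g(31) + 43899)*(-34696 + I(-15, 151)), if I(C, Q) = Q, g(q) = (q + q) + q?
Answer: -1519703640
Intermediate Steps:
g(q) = 3*q (g(q) = 2*q + q = 3*q)
(g(31) + 43899)*(-34696 + I(-15, 151)) = (3*31 + 43899)*(-34696 + 151) = (93 + 43899)*(-34545) = 43992*(-34545) = -1519703640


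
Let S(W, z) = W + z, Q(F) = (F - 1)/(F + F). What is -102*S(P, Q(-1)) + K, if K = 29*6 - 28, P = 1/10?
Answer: 169/5 ≈ 33.800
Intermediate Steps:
Q(F) = (-1 + F)/(2*F) (Q(F) = (-1 + F)/((2*F)) = (-1 + F)*(1/(2*F)) = (-1 + F)/(2*F))
P = ⅒ ≈ 0.10000
K = 146 (K = 174 - 28 = 146)
-102*S(P, Q(-1)) + K = -102*(⅒ + (½)*(-1 - 1)/(-1)) + 146 = -102*(⅒ + (½)*(-1)*(-2)) + 146 = -102*(⅒ + 1) + 146 = -102*11/10 + 146 = -561/5 + 146 = 169/5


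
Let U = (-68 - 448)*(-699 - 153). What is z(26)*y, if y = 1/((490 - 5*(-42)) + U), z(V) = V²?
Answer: 169/110083 ≈ 0.0015352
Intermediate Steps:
U = 439632 (U = -516*(-852) = 439632)
y = 1/440332 (y = 1/((490 - 5*(-42)) + 439632) = 1/((490 + 210) + 439632) = 1/(700 + 439632) = 1/440332 ≈ 2.2710e-6)
z(26)*y = 26²*(1/440332) = 676*(1/440332) = 169/110083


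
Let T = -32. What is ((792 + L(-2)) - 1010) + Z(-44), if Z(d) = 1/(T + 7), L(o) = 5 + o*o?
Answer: -5226/25 ≈ -209.04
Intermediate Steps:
L(o) = 5 + o²
Z(d) = -1/25 (Z(d) = 1/(-32 + 7) = 1/(-25) = -1/25)
((792 + L(-2)) - 1010) + Z(-44) = ((792 + (5 + (-2)²)) - 1010) - 1/25 = ((792 + (5 + 4)) - 1010) - 1/25 = ((792 + 9) - 1010) - 1/25 = (801 - 1010) - 1/25 = -209 - 1/25 = -5226/25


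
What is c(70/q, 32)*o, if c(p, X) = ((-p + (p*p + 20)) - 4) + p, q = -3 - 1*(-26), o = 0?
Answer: 0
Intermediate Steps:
q = 23 (q = -3 + 26 = 23)
c(p, X) = 16 + p**2 (c(p, X) = ((-p + (p**2 + 20)) - 4) + p = ((-p + (20 + p**2)) - 4) + p = ((20 + p**2 - p) - 4) + p = (16 + p**2 - p) + p = 16 + p**2)
c(70/q, 32)*o = (16 + (70/23)**2)*0 = (16 + 4900/529)*0 = (13364/529)*0 = 0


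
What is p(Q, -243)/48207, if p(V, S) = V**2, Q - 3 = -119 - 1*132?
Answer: 61504/48207 ≈ 1.2758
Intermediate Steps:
Q = -248 (Q = 3 + (-119 - 1*132) = 3 + (-119 - 132) = 3 - 251 = -248)
p(Q, -243)/48207 = (-248)**2/48207 = 61504*(1/48207) = 61504/48207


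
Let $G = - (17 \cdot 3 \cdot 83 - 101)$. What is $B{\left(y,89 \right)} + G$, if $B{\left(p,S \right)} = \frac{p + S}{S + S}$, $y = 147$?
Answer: $- \frac{367630}{89} \approx -4130.7$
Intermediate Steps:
$B{\left(p,S \right)} = \frac{S + p}{2 S}$
$G = -4132$ ($G = - (51 \cdot 83 - 101) = - (4233 - 101) = \left(-1\right) 4132 = -4132$)
$B{\left(y,89 \right)} + G = \frac{89 + 147}{2 \cdot 89} - 4132 = \frac{1}{2} \cdot \frac{1}{89} \cdot 236 - 4132 = \frac{118}{89} - 4132 = - \frac{367630}{89}$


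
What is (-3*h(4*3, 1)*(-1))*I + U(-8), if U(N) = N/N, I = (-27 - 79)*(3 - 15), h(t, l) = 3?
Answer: 11449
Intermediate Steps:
I = 1272 (I = -106*(-12) = 1272)
U(N) = 1
(-3*h(4*3, 1)*(-1))*I + U(-8) = (-3*3*(-1))*1272 + 1 = -9*(-1)*1272 + 1 = 9*1272 + 1 = 11448 + 1 = 11449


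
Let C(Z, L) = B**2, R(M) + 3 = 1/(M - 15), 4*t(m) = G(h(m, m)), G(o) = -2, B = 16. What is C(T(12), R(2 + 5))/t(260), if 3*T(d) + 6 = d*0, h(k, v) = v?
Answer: -512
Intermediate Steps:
t(m) = -1/2 (t(m) = (1/4)*(-2) = -1/2)
R(M) = -3 + 1/(-15 + M) (R(M) = -3 + 1/(M - 15) = -3 + 1/(-15 + M))
T(d) = -2 (T(d) = -2 + (d*0)/3 = -2 + (1/3)*0 = -2 + 0 = -2)
C(Z, L) = 256 (C(Z, L) = 16**2 = 256)
C(T(12), R(2 + 5))/t(260) = 256/(-1/2) = 256*(-2) = -512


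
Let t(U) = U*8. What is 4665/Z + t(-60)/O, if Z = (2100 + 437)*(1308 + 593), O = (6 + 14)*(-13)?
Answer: 115808733/62696881 ≈ 1.8471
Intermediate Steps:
t(U) = 8*U
O = -260 (O = 20*(-13) = -260)
Z = 4822837 (Z = 2537*1901 = 4822837)
4665/Z + t(-60)/O = 4665/4822837 + (8*(-60))/(-260) = 4665*(1/4822837) - 480*(-1/260) = 4665/4822837 + 24/13 = 115808733/62696881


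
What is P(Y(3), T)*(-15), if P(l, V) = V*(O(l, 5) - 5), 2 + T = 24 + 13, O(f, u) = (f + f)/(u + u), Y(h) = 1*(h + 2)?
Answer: 2100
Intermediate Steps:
Y(h) = 2 + h (Y(h) = 1*(2 + h) = 2 + h)
O(f, u) = f/u (O(f, u) = (2*f)/((2*u)) = (2*f)*(1/(2*u)) = f/u)
T = 35 (T = -2 + (24 + 13) = -2 + 37 = 35)
P(l, V) = V*(-5 + l/5) (P(l, V) = V*(l/5 - 5) = V*(-5 + l/5))
P(Y(3), T)*(-15) = ((⅕)*35*(-25 + (2 + 3)))*(-15) = ((⅕)*35*(-25 + 5))*(-15) = ((⅕)*35*(-20))*(-15) = -140*(-15) = 2100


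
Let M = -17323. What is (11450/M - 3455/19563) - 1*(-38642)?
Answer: 13095097697743/338889849 ≈ 38641.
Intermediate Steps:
(11450/M - 3455/19563) - 1*(-38642) = (11450/(-17323) - 3455/19563) - 1*(-38642) = (11450*(-1/17323) - 3455*1/19563) + 38642 = (-11450/17323 - 3455/19563) + 38642 = -283847315/338889849 + 38642 = 13095097697743/338889849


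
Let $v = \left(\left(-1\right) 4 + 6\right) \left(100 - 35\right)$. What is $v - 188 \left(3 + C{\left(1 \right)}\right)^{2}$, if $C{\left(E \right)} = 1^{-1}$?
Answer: $-2878$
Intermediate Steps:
$C{\left(E \right)} = 1$
$v = 130$ ($v = \left(-4 + 6\right) 65 = 2 \cdot 65 = 130$)
$v - 188 \left(3 + C{\left(1 \right)}\right)^{2} = 130 - 188 \left(3 + 1\right)^{2} = 130 - 188 \cdot 4^{2} = 130 - 3008 = -2878$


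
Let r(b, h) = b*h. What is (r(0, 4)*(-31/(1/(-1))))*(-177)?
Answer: 0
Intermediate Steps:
(r(0, 4)*(-31/(1/(-1))))*(-177) = ((0*4)*(-31/(1/(-1))))*(-177) = (0*(-31/(-1)))*(-177) = (0*(-31*(-1)))*(-177) = (0*31)*(-177) = 0*(-177) = 0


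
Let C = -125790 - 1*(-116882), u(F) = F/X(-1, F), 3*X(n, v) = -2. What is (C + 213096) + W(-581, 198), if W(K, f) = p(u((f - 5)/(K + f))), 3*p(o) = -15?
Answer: 204183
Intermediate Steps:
X(n, v) = -⅔ (X(n, v) = (⅓)*(-2) = -⅔)
u(F) = -3*F/2 (u(F) = F/(-⅔) = F*(-3/2) = -3*F/2)
C = -8908 (C = -125790 + 116882 = -8908)
p(o) = -5 (p(o) = (⅓)*(-15) = -5)
W(K, f) = -5
(C + 213096) + W(-581, 198) = (-8908 + 213096) - 5 = 204188 - 5 = 204183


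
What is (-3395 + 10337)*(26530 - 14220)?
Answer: 85456020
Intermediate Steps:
(-3395 + 10337)*(26530 - 14220) = 6942*12310 = 85456020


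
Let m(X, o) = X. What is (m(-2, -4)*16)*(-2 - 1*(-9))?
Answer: -224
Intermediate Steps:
(m(-2, -4)*16)*(-2 - 1*(-9)) = (-2*16)*(-2 - 1*(-9)) = -32*(-2 + 9) = -32*7 = -224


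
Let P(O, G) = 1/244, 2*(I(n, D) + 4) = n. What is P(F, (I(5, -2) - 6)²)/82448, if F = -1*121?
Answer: 1/20117312 ≈ 4.9708e-8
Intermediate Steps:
I(n, D) = -4 + n/2
F = -121
P(O, G) = 1/244
P(F, (I(5, -2) - 6)²)/82448 = (1/244)/82448 = (1/244)*(1/82448) = 1/20117312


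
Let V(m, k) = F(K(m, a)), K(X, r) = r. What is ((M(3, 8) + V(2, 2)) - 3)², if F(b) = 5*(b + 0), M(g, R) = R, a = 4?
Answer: 625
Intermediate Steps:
F(b) = 5*b
V(m, k) = 20 (V(m, k) = 5*4 = 20)
((M(3, 8) + V(2, 2)) - 3)² = ((8 + 20) - 3)² = (28 - 3)² = 25² = 625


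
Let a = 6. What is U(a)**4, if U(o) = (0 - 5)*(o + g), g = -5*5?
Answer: 81450625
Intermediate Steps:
g = -25
U(o) = 125 - 5*o (U(o) = (0 - 5)*(o - 25) = -5*(-25 + o) = 125 - 5*o)
U(a)**4 = (125 - 5*6)**4 = (125 - 30)**4 = 95**4 = 81450625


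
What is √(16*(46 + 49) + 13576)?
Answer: 2*√3774 ≈ 122.87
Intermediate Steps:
√(16*(46 + 49) + 13576) = √(16*95 + 13576) = √(1520 + 13576) = √15096 = 2*√3774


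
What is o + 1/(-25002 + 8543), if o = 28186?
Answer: 463913373/16459 ≈ 28186.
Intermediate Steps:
o + 1/(-25002 + 8543) = 28186 + 1/(-25002 + 8543) = 28186 + 1/(-16459) = 28186 - 1/16459 = 463913373/16459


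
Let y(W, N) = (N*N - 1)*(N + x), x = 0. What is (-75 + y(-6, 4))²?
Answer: 225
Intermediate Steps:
y(W, N) = N*(-1 + N²) (y(W, N) = (N*N - 1)*(N + 0) = (N² - 1)*N = (-1 + N²)*N = N*(-1 + N²))
(-75 + y(-6, 4))² = (-75 + (4³ - 1*4))² = (-75 + (64 - 4))² = (-75 + 60)² = (-15)² = 225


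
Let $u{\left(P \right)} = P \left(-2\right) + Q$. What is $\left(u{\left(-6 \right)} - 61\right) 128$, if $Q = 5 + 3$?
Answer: $-5248$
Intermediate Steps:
$Q = 8$
$u{\left(P \right)} = 8 - 2 P$ ($u{\left(P \right)} = P \left(-2\right) + 8 = - 2 P + 8 = 8 - 2 P$)
$\left(u{\left(-6 \right)} - 61\right) 128 = \left(\left(8 - -12\right) - 61\right) 128 = \left(\left(8 + 12\right) - 61\right) 128 = \left(20 - 61\right) 128 = \left(-41\right) 128 = -5248$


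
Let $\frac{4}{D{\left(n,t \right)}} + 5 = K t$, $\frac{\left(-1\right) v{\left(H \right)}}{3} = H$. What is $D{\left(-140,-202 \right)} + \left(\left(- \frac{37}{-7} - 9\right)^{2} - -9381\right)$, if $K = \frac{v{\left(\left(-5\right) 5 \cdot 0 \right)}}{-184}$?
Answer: $\frac{2301529}{245} \approx 9394.0$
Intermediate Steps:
$v{\left(H \right)} = - 3 H$
$K = 0$ ($K = \frac{\left(-3\right) \left(-5\right) 5 \cdot 0}{-184} = - 3 \left(\left(-25\right) 0\right) \left(- \frac{1}{184}\right) = \left(-3\right) 0 \left(- \frac{1}{184}\right) = 0 \left(- \frac{1}{184}\right) = 0$)
$D{\left(n,t \right)} = - \frac{4}{5}$ ($D{\left(n,t \right)} = \frac{4}{-5 + 0 t} = \frac{4}{-5 + 0} = \frac{4}{-5} = 4 \left(- \frac{1}{5}\right) = - \frac{4}{5}$)
$D{\left(-140,-202 \right)} + \left(\left(- \frac{37}{-7} - 9\right)^{2} - -9381\right) = - \frac{4}{5} + \left(\left(- \frac{37}{-7} - 9\right)^{2} - -9381\right) = - \frac{4}{5} + \left(\left(\left(-37\right) \left(- \frac{1}{7}\right) - 9\right)^{2} + 9381\right) = - \frac{4}{5} + \left(\left(\frac{37}{7} - 9\right)^{2} + 9381\right) = - \frac{4}{5} + \left(\left(- \frac{26}{7}\right)^{2} + 9381\right) = - \frac{4}{5} + \left(\frac{676}{49} + 9381\right) = - \frac{4}{5} + \frac{460345}{49} = \frac{2301529}{245}$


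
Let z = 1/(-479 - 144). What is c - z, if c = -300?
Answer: -186899/623 ≈ -300.00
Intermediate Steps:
z = -1/623 (z = 1/(-623) = -1/623 ≈ -0.0016051)
c - z = -300 - 1*(-1/623) = -300 + 1/623 = -186899/623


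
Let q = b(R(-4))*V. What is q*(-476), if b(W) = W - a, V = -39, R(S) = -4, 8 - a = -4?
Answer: -297024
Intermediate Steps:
a = 12 (a = 8 - 1*(-4) = 8 + 4 = 12)
b(W) = -12 + W (b(W) = W - 1*12 = W - 12 = -12 + W)
q = 624 (q = (-12 - 4)*(-39) = -16*(-39) = 624)
q*(-476) = 624*(-476) = -297024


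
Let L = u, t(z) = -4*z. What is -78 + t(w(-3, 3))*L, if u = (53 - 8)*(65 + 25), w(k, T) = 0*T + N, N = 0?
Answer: -78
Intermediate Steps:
w(k, T) = 0 (w(k, T) = 0*T + 0 = 0 + 0 = 0)
u = 4050 (u = 45*90 = 4050)
L = 4050
-78 + t(w(-3, 3))*L = -78 - 4*0*4050 = -78 + 0*4050 = -78 + 0 = -78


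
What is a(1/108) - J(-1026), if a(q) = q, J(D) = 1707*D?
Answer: 189149257/108 ≈ 1.7514e+6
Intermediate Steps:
a(1/108) - J(-1026) = 1/108 - 1707*(-1026) = 1/108 - 1*(-1751382) = 1/108 + 1751382 = 189149257/108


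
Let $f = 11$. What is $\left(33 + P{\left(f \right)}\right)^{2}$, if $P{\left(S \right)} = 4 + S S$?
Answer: $24964$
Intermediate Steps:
$P{\left(S \right)} = 4 + S^{2}$
$\left(33 + P{\left(f \right)}\right)^{2} = \left(33 + \left(4 + 11^{2}\right)\right)^{2} = \left(33 + \left(4 + 121\right)\right)^{2} = \left(33 + 125\right)^{2} = 158^{2} = 24964$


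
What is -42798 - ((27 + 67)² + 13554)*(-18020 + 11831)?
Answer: 138528912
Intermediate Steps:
-42798 - ((27 + 67)² + 13554)*(-18020 + 11831) = -42798 - (94² + 13554)*(-6189) = -42798 - (8836 + 13554)*(-6189) = -42798 - 22390*(-6189) = -42798 - 1*(-138571710) = -42798 + 138571710 = 138528912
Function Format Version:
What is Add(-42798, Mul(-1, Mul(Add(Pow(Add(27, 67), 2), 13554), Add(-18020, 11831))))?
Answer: 138528912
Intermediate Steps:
Add(-42798, Mul(-1, Mul(Add(Pow(Add(27, 67), 2), 13554), Add(-18020, 11831)))) = Add(-42798, Mul(-1, Mul(Add(Pow(94, 2), 13554), -6189))) = Add(-42798, Mul(-1, Mul(Add(8836, 13554), -6189))) = Add(-42798, Mul(-1, Mul(22390, -6189))) = Add(-42798, Mul(-1, -138571710)) = Add(-42798, 138571710) = 138528912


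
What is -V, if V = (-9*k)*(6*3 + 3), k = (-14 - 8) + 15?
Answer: -1323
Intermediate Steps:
k = -7 (k = -22 + 15 = -7)
V = 1323 (V = (-9*(-7))*(6*3 + 3) = 63*(18 + 3) = 63*21 = 1323)
-V = -1*1323 = -1323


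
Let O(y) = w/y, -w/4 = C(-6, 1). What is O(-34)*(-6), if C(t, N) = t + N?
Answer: 60/17 ≈ 3.5294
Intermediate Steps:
C(t, N) = N + t
w = 20 (w = -4*(1 - 6) = -4*(-5) = 20)
O(y) = 20/y
O(-34)*(-6) = (20/(-34))*(-6) = (20*(-1/34))*(-6) = -10/17*(-6) = 60/17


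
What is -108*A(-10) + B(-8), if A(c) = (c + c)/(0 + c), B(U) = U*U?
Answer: -152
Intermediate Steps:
B(U) = U²
A(c) = 2 (A(c) = (2*c)/c = 2)
-108*A(-10) + B(-8) = -108*2 + (-8)² = -216 + 64 = -152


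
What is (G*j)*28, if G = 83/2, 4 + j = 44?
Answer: 46480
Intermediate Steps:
j = 40 (j = -4 + 44 = 40)
G = 83/2 (G = 83*(1/2) = 83/2 ≈ 41.500)
(G*j)*28 = ((83/2)*40)*28 = 1660*28 = 46480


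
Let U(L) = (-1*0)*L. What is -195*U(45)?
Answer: 0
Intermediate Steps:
U(L) = 0 (U(L) = 0*L = 0)
-195*U(45) = -195*0 = 0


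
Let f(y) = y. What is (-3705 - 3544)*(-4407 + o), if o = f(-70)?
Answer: 32453773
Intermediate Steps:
o = -70
(-3705 - 3544)*(-4407 + o) = (-3705 - 3544)*(-4407 - 70) = -7249*(-4477) = 32453773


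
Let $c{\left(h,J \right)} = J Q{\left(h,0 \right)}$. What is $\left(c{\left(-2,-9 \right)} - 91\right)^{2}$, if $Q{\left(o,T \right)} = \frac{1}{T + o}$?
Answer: $\frac{29929}{4} \approx 7482.3$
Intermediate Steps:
$c{\left(h,J \right)} = \frac{J}{h}$ ($c{\left(h,J \right)} = \frac{J}{0 + h} = \frac{J}{h}$)
$\left(c{\left(-2,-9 \right)} - 91\right)^{2} = \left(- \frac{9}{-2} - 91\right)^{2} = \left(\left(-9\right) \left(- \frac{1}{2}\right) - 91\right)^{2} = \left(\frac{9}{2} - 91\right)^{2} = \left(- \frac{173}{2}\right)^{2} = \frac{29929}{4}$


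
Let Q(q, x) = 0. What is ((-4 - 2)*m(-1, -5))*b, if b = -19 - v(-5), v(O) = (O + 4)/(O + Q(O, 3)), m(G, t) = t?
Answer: -576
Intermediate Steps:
v(O) = (4 + O)/O (v(O) = (O + 4)/(O + 0) = (4 + O)/O)
b = -96/5 (b = -19 - (4 - 5)/(-5) = -19 - (-1)*(-1)/5 = -19 - 1*⅕ = -19 - ⅕ = -96/5 ≈ -19.200)
((-4 - 2)*m(-1, -5))*b = ((-4 - 2)*(-5))*(-96/5) = -6*(-5)*(-96/5) = 30*(-96/5) = -576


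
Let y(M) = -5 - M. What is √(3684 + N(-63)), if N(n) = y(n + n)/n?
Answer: √1623797/21 ≈ 60.680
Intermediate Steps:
N(n) = (-5 - 2*n)/n (N(n) = (-5 - (n + n))/n = (-5 - 2*n)/n)
√(3684 + N(-63)) = √(3684 + (-2 - 5/(-63))) = √(3684 + (-2 - 5*(-1/63))) = √(3684 + (-2 + 5/63)) = √(3684 - 121/63) = √(231971/63) = √1623797/21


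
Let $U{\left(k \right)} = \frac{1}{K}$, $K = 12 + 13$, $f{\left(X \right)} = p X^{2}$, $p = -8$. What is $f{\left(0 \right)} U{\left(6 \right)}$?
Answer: $0$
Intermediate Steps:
$f{\left(X \right)} = - 8 X^{2}$
$K = 25$
$U{\left(k \right)} = \frac{1}{25}$
$f{\left(0 \right)} U{\left(6 \right)} = - 8 \cdot 0^{2} \cdot \frac{1}{25} = \left(-8\right) 0 \cdot \frac{1}{25} = 0 \cdot \frac{1}{25} = 0$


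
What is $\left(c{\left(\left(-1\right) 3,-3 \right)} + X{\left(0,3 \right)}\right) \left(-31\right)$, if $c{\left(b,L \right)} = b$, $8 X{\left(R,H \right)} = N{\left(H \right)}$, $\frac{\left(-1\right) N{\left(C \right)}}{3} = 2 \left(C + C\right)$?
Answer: $\frac{465}{2} \approx 232.5$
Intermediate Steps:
$N{\left(C \right)} = - 12 C$ ($N{\left(C \right)} = - 3 \cdot 2 \left(C + C\right) = - 3 \cdot 2 \cdot 2 C = - 3 \cdot 4 C = - 12 C$)
$X{\left(R,H \right)} = - \frac{3 H}{2}$ ($X{\left(R,H \right)} = \frac{\left(-12\right) H}{8} = - \frac{3 H}{2}$)
$\left(c{\left(\left(-1\right) 3,-3 \right)} + X{\left(0,3 \right)}\right) \left(-31\right) = \left(\left(-1\right) 3 - \frac{9}{2}\right) \left(-31\right) = \left(-3 - \frac{9}{2}\right) \left(-31\right) = \left(- \frac{15}{2}\right) \left(-31\right) = \frac{465}{2}$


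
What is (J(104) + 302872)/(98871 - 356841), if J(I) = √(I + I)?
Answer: -151436/128985 - 2*√13/128985 ≈ -1.1741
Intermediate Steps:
J(I) = √2*√I (J(I) = √(2*I) = √2*√I)
(J(104) + 302872)/(98871 - 356841) = (√2*√104 + 302872)/(98871 - 356841) = (√2*(2*√26) + 302872)/(-257970) = (4*√13 + 302872)*(-1/257970) = (302872 + 4*√13)*(-1/257970) = -151436/128985 - 2*√13/128985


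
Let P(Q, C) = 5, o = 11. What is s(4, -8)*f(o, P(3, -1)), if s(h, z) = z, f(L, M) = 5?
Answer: -40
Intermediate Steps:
s(4, -8)*f(o, P(3, -1)) = -8*5 = -40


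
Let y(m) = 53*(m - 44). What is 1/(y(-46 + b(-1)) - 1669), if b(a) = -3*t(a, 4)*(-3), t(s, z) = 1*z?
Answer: -1/4531 ≈ -0.00022070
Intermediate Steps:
t(s, z) = z
b(a) = 36 (b(a) = -3*4*(-3) = -12*(-3) = 36)
y(m) = -2332 + 53*m (y(m) = 53*(-44 + m) = -2332 + 53*m)
1/(y(-46 + b(-1)) - 1669) = 1/((-2332 + 53*(-46 + 36)) - 1669) = 1/((-2332 + 53*(-10)) - 1669) = 1/((-2332 - 530) - 1669) = 1/(-2862 - 1669) = 1/(-4531) = -1/4531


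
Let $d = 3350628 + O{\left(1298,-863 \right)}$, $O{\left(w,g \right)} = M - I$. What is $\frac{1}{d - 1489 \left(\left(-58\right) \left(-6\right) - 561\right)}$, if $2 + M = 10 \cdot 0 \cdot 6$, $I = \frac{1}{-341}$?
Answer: $\frac{341}{1250714004} \approx 2.7264 \cdot 10^{-7}$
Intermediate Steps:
$I = - \frac{1}{341} \approx -0.0029326$
$M = -2$ ($M = -2 + 10 \cdot 0 \cdot 6 = -2 + 0 \cdot 6 = -2 + 0 = -2$)
$O{\left(w,g \right)} = - \frac{681}{341}$ ($O{\left(w,g \right)} = -2 - - \frac{1}{341} = -2 + \frac{1}{341} = - \frac{681}{341}$)
$d = \frac{1142563467}{341}$ ($d = 3350628 - \frac{681}{341} = \frac{1142563467}{341} \approx 3.3506 \cdot 10^{6}$)
$\frac{1}{d - 1489 \left(\left(-58\right) \left(-6\right) - 561\right)} = \frac{1}{\frac{1142563467}{341} - 1489 \left(\left(-58\right) \left(-6\right) - 561\right)} = \frac{1}{\frac{1142563467}{341} - 1489 \left(348 - 561\right)} = \frac{1}{\frac{1142563467}{341} - -317157} = \frac{1}{\frac{1142563467}{341} + 317157} = \frac{1}{\frac{1250714004}{341}} = \frac{341}{1250714004}$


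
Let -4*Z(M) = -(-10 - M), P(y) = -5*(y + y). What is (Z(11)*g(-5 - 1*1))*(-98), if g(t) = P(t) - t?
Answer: 33957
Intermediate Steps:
P(y) = -10*y
Z(M) = -5/2 - M/4 (Z(M) = -(-1)*(-10 - M)/4 = -(10 + M)/4 = -5/2 - M/4)
g(t) = -11*t (g(t) = -10*t - t = -11*t)
(Z(11)*g(-5 - 1*1))*(-98) = ((-5/2 - ¼*11)*(-11*(-5 - 1*1)))*(-98) = ((-5/2 - 11/4)*(-11*(-5 - 1)))*(-98) = -(-231)*(-6)/4*(-98) = -21/4*66*(-98) = -693/2*(-98) = 33957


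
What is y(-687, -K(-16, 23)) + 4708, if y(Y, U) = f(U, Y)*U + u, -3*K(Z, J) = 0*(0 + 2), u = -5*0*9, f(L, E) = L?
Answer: 4708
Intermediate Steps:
u = 0 (u = 0*9 = 0)
K(Z, J) = 0 (K(Z, J) = -0*(0 + 2) = -0*2 = -1/3*0 = 0)
y(Y, U) = U**2 (y(Y, U) = U*U + 0 = U**2 + 0 = U**2)
y(-687, -K(-16, 23)) + 4708 = (-1*0)**2 + 4708 = 0**2 + 4708 = 0 + 4708 = 4708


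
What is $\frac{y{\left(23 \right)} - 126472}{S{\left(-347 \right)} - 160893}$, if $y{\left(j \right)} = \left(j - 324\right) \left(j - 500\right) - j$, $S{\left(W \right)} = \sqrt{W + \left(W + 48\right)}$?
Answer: $- \frac{2748374226}{25886558095} - \frac{17082 i \sqrt{646}}{25886558095} \approx -0.10617 - 1.6772 \cdot 10^{-5} i$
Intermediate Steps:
$S{\left(W \right)} = \sqrt{48 + 2 W}$ ($S{\left(W \right)} = \sqrt{W + \left(48 + W\right)} = \sqrt{48 + 2 W}$)
$y{\left(j \right)} = - j + \left(-500 + j\right) \left(-324 + j\right)$ ($y{\left(j \right)} = \left(-324 + j\right) \left(-500 + j\right) - j = \left(-500 + j\right) \left(-324 + j\right) - j = - j + \left(-500 + j\right) \left(-324 + j\right)$)
$\frac{y{\left(23 \right)} - 126472}{S{\left(-347 \right)} - 160893} = \frac{\left(162000 + 23^{2} - 18975\right) - 126472}{\sqrt{48 + 2 \left(-347\right)} - 160893} = \frac{\left(162000 + 529 - 18975\right) - 126472}{\sqrt{48 - 694} - 160893} = \frac{143554 - 126472}{\sqrt{-646} - 160893} = \frac{17082}{i \sqrt{646} - 160893} = \frac{17082}{-160893 + i \sqrt{646}}$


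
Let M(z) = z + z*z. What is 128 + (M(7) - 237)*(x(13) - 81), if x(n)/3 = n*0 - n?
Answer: 21848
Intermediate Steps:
x(n) = -3*n (x(n) = 3*(n*0 - n) = 3*(0 - n) = 3*(-n) = -3*n)
M(z) = z + z²
128 + (M(7) - 237)*(x(13) - 81) = 128 + (7*(1 + 7) - 237)*(-3*13 - 81) = 128 + (7*8 - 237)*(-39 - 81) = 128 + (56 - 237)*(-120) = 128 - 181*(-120) = 128 + 21720 = 21848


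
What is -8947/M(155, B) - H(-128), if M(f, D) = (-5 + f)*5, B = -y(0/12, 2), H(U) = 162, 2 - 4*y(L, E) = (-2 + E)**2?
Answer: -130447/750 ≈ -173.93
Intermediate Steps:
y(L, E) = 1/2 - (-2 + E)**2/4
B = -1/2 (B = -(1/2 - (-2 + 2)**2/4) = -(1/2 - 1/4*0**2) = -(1/2 - 1/4*0) = -(1/2 + 0) = -1*1/2 = -1/2 ≈ -0.50000)
M(f, D) = -25 + 5*f
-8947/M(155, B) - H(-128) = -8947/(-25 + 5*155) - 1*162 = -8947/(-25 + 775) - 162 = -8947/750 - 162 = -130447/750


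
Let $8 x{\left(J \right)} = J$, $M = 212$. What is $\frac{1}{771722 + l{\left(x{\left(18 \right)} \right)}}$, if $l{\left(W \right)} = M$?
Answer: $\frac{1}{771934} \approx 1.2954 \cdot 10^{-6}$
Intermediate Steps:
$x{\left(J \right)} = \frac{J}{8}$
$l{\left(W \right)} = 212$
$\frac{1}{771722 + l{\left(x{\left(18 \right)} \right)}} = \frac{1}{771722 + 212} = \frac{1}{771934}$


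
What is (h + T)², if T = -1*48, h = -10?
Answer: 3364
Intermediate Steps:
T = -48
(h + T)² = (-10 - 48)² = (-58)² = 3364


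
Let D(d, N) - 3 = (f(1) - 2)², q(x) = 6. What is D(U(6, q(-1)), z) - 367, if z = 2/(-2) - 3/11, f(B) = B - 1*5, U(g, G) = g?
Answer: -328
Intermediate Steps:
f(B) = -5 + B (f(B) = B - 5 = -5 + B)
z = -14/11 (z = 2*(-½) - 3*1/11 = -1 - 3/11 = -14/11 ≈ -1.2727)
D(d, N) = 39 (D(d, N) = 3 + ((-5 + 1) - 2)² = 3 + (-4 - 2)² = 3 + (-6)² = 3 + 36 = 39)
D(U(6, q(-1)), z) - 367 = 39 - 367 = -328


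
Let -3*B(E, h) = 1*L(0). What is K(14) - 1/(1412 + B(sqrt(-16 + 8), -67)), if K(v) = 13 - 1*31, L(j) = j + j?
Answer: -25417/1412 ≈ -18.001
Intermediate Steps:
L(j) = 2*j
K(v) = -18 (K(v) = 13 - 31 = -18)
B(E, h) = 0 (B(E, h) = -2*0/3 = -0/3 = -1/3*0 = 0)
K(14) - 1/(1412 + B(sqrt(-16 + 8), -67)) = -18 - 1/(1412 + 0) = -18 - 1/1412 = -25417/1412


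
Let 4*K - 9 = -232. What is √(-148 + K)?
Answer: I*√815/2 ≈ 14.274*I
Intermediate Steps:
K = -223/4 (K = 9/4 + (¼)*(-232) = 9/4 - 58 = -223/4 ≈ -55.750)
√(-148 + K) = √(-148 - 223/4) = √(-815/4) = I*√815/2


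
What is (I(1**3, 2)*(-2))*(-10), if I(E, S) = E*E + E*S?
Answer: 60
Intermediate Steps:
I(E, S) = E**2 + E*S
(I(1**3, 2)*(-2))*(-10) = ((1**3*(1**3 + 2))*(-2))*(-10) = ((1*(1 + 2))*(-2))*(-10) = ((1*3)*(-2))*(-10) = (3*(-2))*(-10) = -6*(-10) = 60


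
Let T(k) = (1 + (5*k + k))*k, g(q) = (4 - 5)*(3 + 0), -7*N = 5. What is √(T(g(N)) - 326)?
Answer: 5*I*√11 ≈ 16.583*I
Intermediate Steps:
N = -5/7 (N = -⅐*5 = -5/7 ≈ -0.71429)
g(q) = -3 (g(q) = -1*3 = -3)
T(k) = k*(1 + 6*k) (T(k) = (1 + 6*k)*k = k*(1 + 6*k))
√(T(g(N)) - 326) = √(-3*(1 + 6*(-3)) - 326) = √(-3*(1 - 18) - 326) = √(-3*(-17) - 326) = √(51 - 326) = √(-275) = 5*I*√11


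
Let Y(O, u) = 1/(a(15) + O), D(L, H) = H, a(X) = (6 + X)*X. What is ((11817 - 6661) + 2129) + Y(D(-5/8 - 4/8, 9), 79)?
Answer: 2360341/324 ≈ 7285.0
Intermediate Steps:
a(X) = X*(6 + X)
Y(O, u) = 1/(315 + O) (Y(O, u) = 1/(15*(6 + 15) + O) = 1/(15*21 + O) = 1/(315 + O))
((11817 - 6661) + 2129) + Y(D(-5/8 - 4/8, 9), 79) = ((11817 - 6661) + 2129) + 1/(315 + 9) = (5156 + 2129) + 1/324 = 7285 + 1/324 = 2360341/324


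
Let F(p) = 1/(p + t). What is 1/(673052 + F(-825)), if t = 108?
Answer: 717/482578283 ≈ 1.4858e-6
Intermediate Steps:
F(p) = 1/(108 + p) (F(p) = 1/(p + 108) = 1/(108 + p))
1/(673052 + F(-825)) = 1/(673052 + 1/(108 - 825)) = 1/(673052 + 1/(-717)) = 1/(673052 - 1/717) = 1/(482578283/717) = 717/482578283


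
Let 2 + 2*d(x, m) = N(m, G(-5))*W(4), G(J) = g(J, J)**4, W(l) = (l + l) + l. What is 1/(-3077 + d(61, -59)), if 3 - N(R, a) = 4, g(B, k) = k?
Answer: -1/3084 ≈ -0.00032425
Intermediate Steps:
W(l) = 3*l (W(l) = 2*l + l = 3*l)
G(J) = J**4
N(R, a) = -1 (N(R, a) = 3 - 1*4 = 3 - 4 = -1)
d(x, m) = -7 (d(x, m) = -1 + (-3*4)/2 = -1 + (-1*12)/2 = -1 + (1/2)*(-12) = -1 - 6 = -7)
1/(-3077 + d(61, -59)) = 1/(-3077 - 7) = 1/(-3084) = -1/3084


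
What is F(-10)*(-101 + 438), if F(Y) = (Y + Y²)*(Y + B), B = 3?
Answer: -212310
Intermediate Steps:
F(Y) = (3 + Y)*(Y + Y²) (F(Y) = (Y + Y²)*(Y + 3) = (Y + Y²)*(3 + Y) = (3 + Y)*(Y + Y²))
F(-10)*(-101 + 438) = (-10*(3 + (-10)² + 4*(-10)))*(-101 + 438) = -10*(3 + 100 - 40)*337 = -10*63*337 = -630*337 = -212310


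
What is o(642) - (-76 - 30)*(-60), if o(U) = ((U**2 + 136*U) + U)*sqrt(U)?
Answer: -6360 + 500118*sqrt(642) ≈ 1.2665e+7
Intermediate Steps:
o(U) = sqrt(U)*(U**2 + 137*U) (o(U) = (U**2 + 137*U)*sqrt(U) = sqrt(U)*(U**2 + 137*U))
o(642) - (-76 - 30)*(-60) = 642**(3/2)*(137 + 642) - (-76 - 30)*(-60) = (642*sqrt(642))*779 - (-106)*(-60) = 500118*sqrt(642) - 1*6360 = 500118*sqrt(642) - 6360 = -6360 + 500118*sqrt(642)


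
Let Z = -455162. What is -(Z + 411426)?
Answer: 43736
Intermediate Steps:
-(Z + 411426) = -(-455162 + 411426) = -1*(-43736) = 43736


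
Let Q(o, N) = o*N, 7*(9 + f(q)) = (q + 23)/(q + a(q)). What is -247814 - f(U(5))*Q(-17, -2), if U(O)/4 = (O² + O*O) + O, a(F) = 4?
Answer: -194050403/784 ≈ -2.4751e+5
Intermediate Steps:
U(O) = 4*O + 8*O² (U(O) = 4*((O² + O*O) + O) = 4*((O² + O²) + O) = 4*(2*O² + O) = 4*(O + 2*O²) = 4*O + 8*O²)
f(q) = -9 + (23 + q)/(7*(4 + q)) (f(q) = -9 + ((q + 23)/(q + 4))/7 = -9 + ((23 + q)/(4 + q))/7 = -9 + (23 + q)/(7*(4 + q)))
Q(o, N) = N*o
-247814 - f(U(5))*Q(-17, -2) = -247814 - (-229 - 248*5*(1 + 2*5))/(7*(4 + 4*5*(1 + 2*5)))*(-2*(-17)) = -247814 - (-229 - 248*5*(1 + 10))/(7*(4 + 4*5*(1 + 10)))*34 = -247814 - (-229 - 248*5*11)/(7*(4 + 4*5*11))*34 = -247814 - (-229 - 62*220)/(7*(4 + 220))*34 = -247814 - (⅐)*(-229 - 13640)/224*34 = -247814 - (⅐)*(1/224)*(-13869)*34 = -247814 - (-13869)*34/1568 = -247814 - 1*(-235773/784) = -247814 + 235773/784 = -194050403/784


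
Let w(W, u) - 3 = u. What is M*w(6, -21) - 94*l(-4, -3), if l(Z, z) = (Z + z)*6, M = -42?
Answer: 4704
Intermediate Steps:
w(W, u) = 3 + u
l(Z, z) = 6*Z + 6*z
M*w(6, -21) - 94*l(-4, -3) = -42*(3 - 21) - 94*(6*(-4) + 6*(-3)) = -42*(-18) - 94*(-24 - 18) = 756 - 94*(-42) = 756 + 3948 = 4704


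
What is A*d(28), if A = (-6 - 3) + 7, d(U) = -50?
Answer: 100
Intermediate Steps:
A = -2 (A = -9 + 7 = -2)
A*d(28) = -2*(-50) = 100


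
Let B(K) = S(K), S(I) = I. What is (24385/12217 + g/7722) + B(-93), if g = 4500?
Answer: -473906234/5241093 ≈ -90.421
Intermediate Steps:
B(K) = K
(24385/12217 + g/7722) + B(-93) = (24385/12217 + 4500/7722) - 93 = (24385*(1/12217) + 4500*(1/7722)) - 93 = (24385/12217 + 250/429) - 93 = 13515415/5241093 - 93 = -473906234/5241093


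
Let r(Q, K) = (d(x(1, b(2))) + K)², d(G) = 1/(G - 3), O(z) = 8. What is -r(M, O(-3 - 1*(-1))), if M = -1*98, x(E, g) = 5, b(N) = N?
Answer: -289/4 ≈ -72.250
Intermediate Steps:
M = -98
d(G) = 1/(-3 + G)
r(Q, K) = (½ + K)² (r(Q, K) = (1/(-3 + 5) + K)² = (1/2 + K)² = (½ + K)²)
-r(M, O(-3 - 1*(-1))) = -(1 + 2*8)²/4 = -(1 + 16)²/4 = -17²/4 = -289/4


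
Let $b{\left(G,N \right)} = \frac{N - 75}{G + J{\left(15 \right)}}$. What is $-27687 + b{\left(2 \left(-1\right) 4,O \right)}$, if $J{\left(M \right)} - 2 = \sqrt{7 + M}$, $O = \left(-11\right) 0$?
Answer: $- \frac{193584}{7} + \frac{75 \sqrt{22}}{14} \approx -27630.0$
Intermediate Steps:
$O = 0$
$J{\left(M \right)} = 2 + \sqrt{7 + M}$
$b{\left(G,N \right)} = \frac{-75 + N}{2 + G + \sqrt{22}}$ ($b{\left(G,N \right)} = \frac{N - 75}{G + \left(2 + \sqrt{7 + 15}\right)} = \frac{-75 + N}{G + \left(2 + \sqrt{22}\right)} = \frac{-75 + N}{2 + G + \sqrt{22}}$)
$-27687 + b{\left(2 \left(-1\right) 4,O \right)} = -27687 + \frac{-75 + 0}{2 + 2 \left(-1\right) 4 + \sqrt{22}} = -27687 + \frac{1}{2 - 8 + \sqrt{22}} \left(-75\right) = -27687 + \frac{1}{-6 + \sqrt{22}} \left(-75\right) = -27687 - \frac{75}{-6 + \sqrt{22}}$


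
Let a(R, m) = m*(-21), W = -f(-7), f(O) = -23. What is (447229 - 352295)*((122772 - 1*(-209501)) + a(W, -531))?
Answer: 32602614016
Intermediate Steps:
W = 23 (W = -1*(-23) = 23)
a(R, m) = -21*m
(447229 - 352295)*((122772 - 1*(-209501)) + a(W, -531)) = (447229 - 352295)*((122772 - 1*(-209501)) - 21*(-531)) = 94934*((122772 + 209501) + 11151) = 94934*(332273 + 11151) = 94934*343424 = 32602614016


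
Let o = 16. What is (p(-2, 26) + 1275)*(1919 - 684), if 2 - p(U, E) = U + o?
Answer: 1559805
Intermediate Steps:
p(U, E) = -14 - U (p(U, E) = 2 - (U + 16) = 2 - (16 + U) = 2 + (-16 - U) = -14 - U)
(p(-2, 26) + 1275)*(1919 - 684) = ((-14 - 1*(-2)) + 1275)*(1919 - 684) = ((-14 + 2) + 1275)*1235 = (-12 + 1275)*1235 = 1263*1235 = 1559805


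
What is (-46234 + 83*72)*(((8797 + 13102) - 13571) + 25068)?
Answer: -1344456168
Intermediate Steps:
(-46234 + 83*72)*(((8797 + 13102) - 13571) + 25068) = (-46234 + 5976)*((21899 - 13571) + 25068) = -40258*(8328 + 25068) = -40258*33396 = -1344456168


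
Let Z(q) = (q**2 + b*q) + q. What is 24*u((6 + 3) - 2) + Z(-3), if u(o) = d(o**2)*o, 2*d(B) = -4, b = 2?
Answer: -336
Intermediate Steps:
d(B) = -2 (d(B) = (1/2)*(-4) = -2)
u(o) = -2*o
Z(q) = q**2 + 3*q (Z(q) = (q**2 + 2*q) + q = q**2 + 3*q)
24*u((6 + 3) - 2) + Z(-3) = 24*(-2*((6 + 3) - 2)) - 3*(3 - 3) = 24*(-2*(9 - 2)) - 3*0 = 24*(-2*7) + 0 = 24*(-14) + 0 = -336 + 0 = -336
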